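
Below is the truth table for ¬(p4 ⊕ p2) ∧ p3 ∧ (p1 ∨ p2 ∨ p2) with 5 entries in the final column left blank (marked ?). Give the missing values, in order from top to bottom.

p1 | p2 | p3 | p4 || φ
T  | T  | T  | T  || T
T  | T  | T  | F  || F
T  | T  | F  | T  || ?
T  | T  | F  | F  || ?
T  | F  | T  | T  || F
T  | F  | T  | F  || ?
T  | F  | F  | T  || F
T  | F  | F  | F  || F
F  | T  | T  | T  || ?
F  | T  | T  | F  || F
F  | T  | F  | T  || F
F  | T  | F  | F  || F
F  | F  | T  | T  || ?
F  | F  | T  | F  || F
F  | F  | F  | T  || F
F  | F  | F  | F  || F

F, F, T, T, F

Row p1=T, p2=T, p3=F, p4=T: ¬(p4 ⊕ p2) = T, (p1 ∨ p2 ∨ p2) = T, so the formula = F.
Row p1=T, p2=T, p3=F, p4=F: ¬(p4 ⊕ p2) = F, (p1 ∨ p2 ∨ p2) = T, so the formula = F.
Row p1=T, p2=F, p3=T, p4=F: ¬(p4 ⊕ p2) = T, (p1 ∨ p2 ∨ p2) = T, so the formula = T.
Row p1=F, p2=T, p3=T, p4=T: ¬(p4 ⊕ p2) = T, (p1 ∨ p2 ∨ p2) = T, so the formula = T.
Row p1=F, p2=F, p3=T, p4=T: ¬(p4 ⊕ p2) = F, (p1 ∨ p2 ∨ p2) = F, so the formula = F.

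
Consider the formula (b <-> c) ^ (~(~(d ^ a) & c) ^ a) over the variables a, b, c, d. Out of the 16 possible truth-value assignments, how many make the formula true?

a | b | c | d | (b <-> c) | (d ^ a) | ~(d ^ a) | (~(d ^ a) & c) | ~(~(d ^ a) & c) | (~(~(d ^ a) & c) ^ a) | φ
- | - | - | - | --------- | ------- | -------- | -------------- | --------------- | --------------------- | -
T | T | T | T |     T     |    F    |    T     |       T        |        F        |           T           | F
T | T | T | F |     T     |    T    |    F     |       F        |        T        |           F           | T
T | T | F | T |     F     |    F    |    T     |       F        |        T        |           F           | F
T | T | F | F |     F     |    T    |    F     |       F        |        T        |           F           | F
T | F | T | T |     F     |    F    |    T     |       T        |        F        |           T           | T
T | F | T | F |     F     |    T    |    F     |       F        |        T        |           F           | F
T | F | F | T |     T     |    F    |    T     |       F        |        T        |           F           | T
T | F | F | F |     T     |    T    |    F     |       F        |        T        |           F           | T
F | T | T | T |     T     |    T    |    F     |       F        |        T        |           T           | F
F | T | T | F |     T     |    F    |    T     |       T        |        F        |           F           | T
F | T | F | T |     F     |    T    |    F     |       F        |        T        |           T           | T
F | T | F | F |     F     |    F    |    T     |       F        |        T        |           T           | T
F | F | T | T |     F     |    T    |    F     |       F        |        T        |           T           | T
F | F | T | F |     F     |    F    |    T     |       T        |        F        |           F           | F
F | F | F | T |     T     |    T    |    F     |       F        |        T        |           T           | F
F | F | F | F |     T     |    F    |    T     |       F        |        T        |           T           | F
The formula is true on 8 of the 16 rows.

8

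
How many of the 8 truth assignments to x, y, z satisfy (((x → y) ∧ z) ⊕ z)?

x  y  z  |  (((x → y) ∧ z) ⊕ z)
T  T  T  |           F         
T  T  F  |           F         
T  F  T  |           T         
T  F  F  |           F         
F  T  T  |           F         
F  T  F  |           F         
F  F  T  |           F         
F  F  F  |           F         
The formula is true on 1 of the 8 rows.

1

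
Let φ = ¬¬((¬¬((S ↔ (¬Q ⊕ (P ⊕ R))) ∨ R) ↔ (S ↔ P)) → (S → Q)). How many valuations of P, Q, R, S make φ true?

P | Q | R | S | ¬Q | (P ⊕ R) | (¬Q ⊕ (P ⊕ R)) | (S ↔ (¬Q ⊕ (P ⊕ R))) | ((S ↔ (¬Q ⊕ (P ⊕ R))) ∨ R) | ¬((S ↔ (¬Q ⊕ (P ⊕ R))) ∨ R) | ¬¬((S ↔ (¬Q ⊕ (P ⊕ R))) ∨ R) | (S ↔ P) | (S → Q) | φ
- | - | - | - | -- | ------- | -------------- | -------------------- | -------------------------- | --------------------------- | ---------------------------- | ------- | ------- | -
F | F | F | F | T  |    F    |       T        |          F           |             F              |              T              |              F               |    T    |    T    | T
F | F | F | T | T  |    F    |       T        |          T           |             T              |              F              |              T               |    F    |    F    | T
F | F | T | F | T  |    T    |       F        |          T           |             T              |              F              |              T               |    T    |    T    | T
F | F | T | T | T  |    T    |       F        |          F           |             T              |              F              |              T               |    F    |    F    | T
F | T | F | F | F  |    F    |       F        |          T           |             T              |              F              |              T               |    T    |    T    | T
F | T | F | T | F  |    F    |       F        |          F           |             F              |              T              |              F               |    F    |    T    | T
F | T | T | F | F  |    T    |       T        |          F           |             T              |              F              |              T               |    T    |    T    | T
F | T | T | T | F  |    T    |       T        |          T           |             T              |              F              |              T               |    F    |    T    | T
T | F | F | F | T  |    T    |       F        |          T           |             T              |              F              |              T               |    F    |    T    | T
T | F | F | T | T  |    T    |       F        |          F           |             F              |              T              |              F               |    T    |    F    | T
T | F | T | F | T  |    F    |       T        |          F           |             T              |              F              |              T               |    F    |    T    | T
T | F | T | T | T  |    F    |       T        |          T           |             T              |              F              |              T               |    T    |    F    | F
T | T | F | F | F  |    T    |       T        |          F           |             F              |              T              |              F               |    F    |    T    | T
T | T | F | T | F  |    T    |       T        |          T           |             T              |              F              |              T               |    T    |    T    | T
T | T | T | F | F  |    F    |       F        |          T           |             T              |              F              |              T               |    F    |    T    | T
T | T | T | T | F  |    F    |       F        |          F           |             T              |              F              |              T               |    T    |    T    | T
The formula is true on 15 of the 16 rows.

15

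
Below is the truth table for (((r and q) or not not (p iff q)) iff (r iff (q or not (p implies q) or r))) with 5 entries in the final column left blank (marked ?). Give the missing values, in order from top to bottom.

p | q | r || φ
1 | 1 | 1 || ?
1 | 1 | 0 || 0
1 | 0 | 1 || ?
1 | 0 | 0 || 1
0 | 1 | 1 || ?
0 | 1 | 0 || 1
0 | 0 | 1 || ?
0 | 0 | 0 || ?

Row p=1, q=1, r=1: ((r and q) or not not (p iff q)) = 1, (r iff (q or not (p implies q) or r)) = 1, so the formula = 1.
Row p=1, q=0, r=1: ((r and q) or not not (p iff q)) = 0, (r iff (q or not (p implies q) or r)) = 1, so the formula = 0.
Row p=0, q=1, r=1: ((r and q) or not not (p iff q)) = 1, (r iff (q or not (p implies q) or r)) = 1, so the formula = 1.
Row p=0, q=0, r=1: ((r and q) or not not (p iff q)) = 1, (r iff (q or not (p implies q) or r)) = 1, so the formula = 1.
Row p=0, q=0, r=0: ((r and q) or not not (p iff q)) = 1, (r iff (q or not (p implies q) or r)) = 1, so the formula = 1.

1, 0, 1, 1, 1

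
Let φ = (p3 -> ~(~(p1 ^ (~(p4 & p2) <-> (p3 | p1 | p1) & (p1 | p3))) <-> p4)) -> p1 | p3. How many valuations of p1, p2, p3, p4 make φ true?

12

p1  p2  p3  p4  |  φ
T   T   T   T   |  T
T   T   T   F   |  T
T   T   F   T   |  T
T   T   F   F   |  T
T   F   T   T   |  T
T   F   T   F   |  T
T   F   F   T   |  T
T   F   F   F   |  T
F   T   T   T   |  T
F   T   T   F   |  T
F   T   F   T   |  F
F   T   F   F   |  F
F   F   T   T   |  T
F   F   T   F   |  T
F   F   F   T   |  F
F   F   F   F   |  F
The formula is true on 12 of the 16 rows.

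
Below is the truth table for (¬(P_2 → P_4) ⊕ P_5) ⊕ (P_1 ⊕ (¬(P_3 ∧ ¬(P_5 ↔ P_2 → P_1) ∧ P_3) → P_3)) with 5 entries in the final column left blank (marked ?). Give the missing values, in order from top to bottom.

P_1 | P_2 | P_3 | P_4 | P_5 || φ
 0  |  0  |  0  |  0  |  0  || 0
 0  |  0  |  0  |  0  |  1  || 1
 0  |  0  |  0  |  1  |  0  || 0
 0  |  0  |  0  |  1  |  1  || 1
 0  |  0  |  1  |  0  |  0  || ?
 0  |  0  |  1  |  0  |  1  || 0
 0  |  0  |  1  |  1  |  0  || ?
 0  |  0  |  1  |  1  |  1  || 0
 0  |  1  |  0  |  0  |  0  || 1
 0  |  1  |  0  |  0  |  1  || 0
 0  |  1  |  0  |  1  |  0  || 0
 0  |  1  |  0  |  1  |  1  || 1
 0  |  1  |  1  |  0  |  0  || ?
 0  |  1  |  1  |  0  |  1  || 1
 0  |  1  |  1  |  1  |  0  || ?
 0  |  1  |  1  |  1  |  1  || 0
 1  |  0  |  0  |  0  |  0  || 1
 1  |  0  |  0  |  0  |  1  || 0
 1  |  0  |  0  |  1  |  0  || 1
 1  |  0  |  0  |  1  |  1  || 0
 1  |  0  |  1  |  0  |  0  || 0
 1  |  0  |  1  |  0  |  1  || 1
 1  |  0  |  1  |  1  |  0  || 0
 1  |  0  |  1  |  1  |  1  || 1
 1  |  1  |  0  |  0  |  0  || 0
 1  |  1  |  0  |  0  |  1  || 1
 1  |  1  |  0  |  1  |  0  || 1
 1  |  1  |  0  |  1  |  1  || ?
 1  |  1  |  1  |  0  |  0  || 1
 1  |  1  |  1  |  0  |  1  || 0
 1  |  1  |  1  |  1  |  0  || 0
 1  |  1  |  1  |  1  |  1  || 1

1, 1, 0, 1, 0

Row P_1=0, P_2=0, P_3=1, P_4=0, P_5=0: (¬(P_2 → P_4) ⊕ P_5) = 0, (P_1 ⊕ (¬(P_3 ∧ ¬(P_5 ↔ P_2 → P_1) ∧ P_3) → P_3)) = 1, so the formula = 1.
Row P_1=0, P_2=0, P_3=1, P_4=1, P_5=0: (¬(P_2 → P_4) ⊕ P_5) = 0, (P_1 ⊕ (¬(P_3 ∧ ¬(P_5 ↔ P_2 → P_1) ∧ P_3) → P_3)) = 1, so the formula = 1.
Row P_1=0, P_2=1, P_3=1, P_4=0, P_5=0: (¬(P_2 → P_4) ⊕ P_5) = 1, (P_1 ⊕ (¬(P_3 ∧ ¬(P_5 ↔ P_2 → P_1) ∧ P_3) → P_3)) = 1, so the formula = 0.
Row P_1=0, P_2=1, P_3=1, P_4=1, P_5=0: (¬(P_2 → P_4) ⊕ P_5) = 0, (P_1 ⊕ (¬(P_3 ∧ ¬(P_5 ↔ P_2 → P_1) ∧ P_3) → P_3)) = 1, so the formula = 1.
Row P_1=1, P_2=1, P_3=0, P_4=1, P_5=1: (¬(P_2 → P_4) ⊕ P_5) = 1, (P_1 ⊕ (¬(P_3 ∧ ¬(P_5 ↔ P_2 → P_1) ∧ P_3) → P_3)) = 1, so the formula = 0.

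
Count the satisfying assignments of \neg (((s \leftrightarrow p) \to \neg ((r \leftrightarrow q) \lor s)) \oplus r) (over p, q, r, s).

8

p | q | r | s || φ
T | T | T | T || F
T | T | T | F || T
T | T | F | T || T
T | T | F | F || F
T | F | T | T || F
T | F | T | F || T
T | F | F | T || T
T | F | F | F || F
F | T | T | T || T
F | T | T | F || F
F | T | F | T || F
F | T | F | F || F
F | F | T | T || T
F | F | T | F || T
F | F | F | T || F
F | F | F | F || T
The formula is true on 8 of the 16 rows.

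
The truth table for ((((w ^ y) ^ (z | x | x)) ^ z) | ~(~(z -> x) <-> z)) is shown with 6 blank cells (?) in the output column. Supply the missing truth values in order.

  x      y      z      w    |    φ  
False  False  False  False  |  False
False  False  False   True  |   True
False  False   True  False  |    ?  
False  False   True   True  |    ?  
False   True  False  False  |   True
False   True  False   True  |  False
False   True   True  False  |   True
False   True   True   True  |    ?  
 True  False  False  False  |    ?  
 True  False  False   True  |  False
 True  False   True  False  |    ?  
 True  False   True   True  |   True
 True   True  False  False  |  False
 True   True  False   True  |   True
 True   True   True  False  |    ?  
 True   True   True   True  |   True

Row x=False, y=False, z=True, w=False: (((w ^ y) ^ (z | x | x)) ^ z) = False, ~(~(z -> x) <-> z) = False, so the formula = False.
Row x=False, y=False, z=True, w=True: (((w ^ y) ^ (z | x | x)) ^ z) = True, ~(~(z -> x) <-> z) = False, so the formula = True.
Row x=False, y=True, z=True, w=True: (((w ^ y) ^ (z | x | x)) ^ z) = False, ~(~(z -> x) <-> z) = False, so the formula = False.
Row x=True, y=False, z=False, w=False: (((w ^ y) ^ (z | x | x)) ^ z) = True, ~(~(z -> x) <-> z) = False, so the formula = True.
Row x=True, y=False, z=True, w=False: (((w ^ y) ^ (z | x | x)) ^ z) = False, ~(~(z -> x) <-> z) = True, so the formula = True.
Row x=True, y=True, z=True, w=False: (((w ^ y) ^ (z | x | x)) ^ z) = True, ~(~(z -> x) <-> z) = True, so the formula = True.

False, True, False, True, True, True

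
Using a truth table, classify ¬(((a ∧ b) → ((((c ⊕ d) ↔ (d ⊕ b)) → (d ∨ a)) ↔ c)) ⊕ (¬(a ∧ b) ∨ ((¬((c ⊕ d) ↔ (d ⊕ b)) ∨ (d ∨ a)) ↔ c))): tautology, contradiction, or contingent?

tautology

a | b | c | d | (a ∧ b) | (c ⊕ d) | (d ⊕ b) | ((c ⊕ d) ↔ (d ⊕ b)) | (d ∨ a) | ¬(a ∧ b) | ¬((c ⊕ d) ↔ (d ⊕ b)) | φ
- | - | - | - | ------- | ------- | ------- | ------------------- | ------- | -------- | -------------------- | -
F | F | F | F |    F    |    F    |    F    |          T          |    F    |    T     |          F           | T
F | F | F | T |    F    |    T    |    T    |          T          |    T    |    T     |          F           | T
F | F | T | F |    F    |    T    |    F    |          F          |    F    |    T     |          T           | T
F | F | T | T |    F    |    F    |    T    |          F          |    T    |    T     |          T           | T
F | T | F | F |    F    |    F    |    T    |          F          |    F    |    T     |          T           | T
F | T | F | T |    F    |    T    |    F    |          F          |    T    |    T     |          T           | T
F | T | T | F |    F    |    T    |    T    |          T          |    F    |    T     |          F           | T
F | T | T | T |    F    |    F    |    F    |          T          |    T    |    T     |          F           | T
T | F | F | F |    F    |    F    |    F    |          T          |    T    |    T     |          F           | T
T | F | F | T |    F    |    T    |    T    |          T          |    T    |    T     |          F           | T
T | F | T | F |    F    |    T    |    F    |          F          |    T    |    T     |          T           | T
T | F | T | T |    F    |    F    |    T    |          F          |    T    |    T     |          T           | T
T | T | F | F |    T    |    F    |    T    |          F          |    T    |    F     |          T           | T
T | T | F | T |    T    |    T    |    F    |          F          |    T    |    F     |          T           | T
T | T | T | F |    T    |    T    |    T    |          T          |    T    |    F     |          F           | T
T | T | T | T |    T    |    F    |    F    |          T          |    T    |    F     |          F           | T
Every row is T, so the formula is a tautology.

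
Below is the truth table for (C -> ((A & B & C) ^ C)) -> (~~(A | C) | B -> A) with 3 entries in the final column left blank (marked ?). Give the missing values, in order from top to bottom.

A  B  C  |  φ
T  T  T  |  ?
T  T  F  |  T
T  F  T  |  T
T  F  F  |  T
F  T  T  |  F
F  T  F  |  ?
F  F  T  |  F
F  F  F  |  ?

Row A=T, B=T, C=T: (C -> ((A & B & C) ^ C)) = F, (~~(A | C) | B -> A) = T, so the formula = T.
Row A=F, B=T, C=F: (C -> ((A & B & C) ^ C)) = T, (~~(A | C) | B -> A) = F, so the formula = F.
Row A=F, B=F, C=F: (C -> ((A & B & C) ^ C)) = T, (~~(A | C) | B -> A) = T, so the formula = T.

T, F, T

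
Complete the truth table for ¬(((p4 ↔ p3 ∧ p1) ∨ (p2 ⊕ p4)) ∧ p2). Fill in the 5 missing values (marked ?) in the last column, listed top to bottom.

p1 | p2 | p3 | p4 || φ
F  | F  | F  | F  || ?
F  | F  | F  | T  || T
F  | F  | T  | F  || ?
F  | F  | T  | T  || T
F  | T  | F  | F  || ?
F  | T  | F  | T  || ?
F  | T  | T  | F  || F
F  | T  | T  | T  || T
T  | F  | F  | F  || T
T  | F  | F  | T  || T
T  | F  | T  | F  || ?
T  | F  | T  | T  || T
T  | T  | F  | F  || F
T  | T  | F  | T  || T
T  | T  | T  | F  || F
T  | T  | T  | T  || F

Row p1=F, p2=F, p3=F, p4=F: ((p4 ↔ p3 ∧ p1) ∨ (p2 ⊕ p4)) = T, (((p4 ↔ p3 ∧ p1) ∨ (p2 ⊕ p4)) ∧ p2) = F, so the formula = T.
Row p1=F, p2=F, p3=T, p4=F: ((p4 ↔ p3 ∧ p1) ∨ (p2 ⊕ p4)) = T, (((p4 ↔ p3 ∧ p1) ∨ (p2 ⊕ p4)) ∧ p2) = F, so the formula = T.
Row p1=F, p2=T, p3=F, p4=F: ((p4 ↔ p3 ∧ p1) ∨ (p2 ⊕ p4)) = T, (((p4 ↔ p3 ∧ p1) ∨ (p2 ⊕ p4)) ∧ p2) = T, so the formula = F.
Row p1=F, p2=T, p3=F, p4=T: ((p4 ↔ p3 ∧ p1) ∨ (p2 ⊕ p4)) = F, (((p4 ↔ p3 ∧ p1) ∨ (p2 ⊕ p4)) ∧ p2) = F, so the formula = T.
Row p1=T, p2=F, p3=T, p4=F: ((p4 ↔ p3 ∧ p1) ∨ (p2 ⊕ p4)) = F, (((p4 ↔ p3 ∧ p1) ∨ (p2 ⊕ p4)) ∧ p2) = F, so the formula = T.

T, T, F, T, T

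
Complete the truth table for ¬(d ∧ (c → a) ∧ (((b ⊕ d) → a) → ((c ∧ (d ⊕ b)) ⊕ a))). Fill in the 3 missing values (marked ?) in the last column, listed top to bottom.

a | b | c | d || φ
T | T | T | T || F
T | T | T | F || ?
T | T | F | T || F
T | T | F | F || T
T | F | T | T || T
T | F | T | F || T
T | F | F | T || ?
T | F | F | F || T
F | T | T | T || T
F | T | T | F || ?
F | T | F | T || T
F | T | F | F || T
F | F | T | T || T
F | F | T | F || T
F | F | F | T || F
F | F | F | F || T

T, F, T

Row a=T, b=T, c=T, d=F: (c → a) = T, (((b ⊕ d) → a) → ((c ∧ (d ⊕ b)) ⊕ a)) = F, (d ∧ (c → a) ∧ (((b ⊕ d) → a) → ((c ∧ (d ⊕ b)) ⊕ a))) = F, so the formula = T.
Row a=T, b=F, c=F, d=T: (c → a) = T, (((b ⊕ d) → a) → ((c ∧ (d ⊕ b)) ⊕ a)) = T, (d ∧ (c → a) ∧ (((b ⊕ d) → a) → ((c ∧ (d ⊕ b)) ⊕ a))) = T, so the formula = F.
Row a=F, b=T, c=T, d=F: (c → a) = F, (((b ⊕ d) → a) → ((c ∧ (d ⊕ b)) ⊕ a)) = T, (d ∧ (c → a) ∧ (((b ⊕ d) → a) → ((c ∧ (d ⊕ b)) ⊕ a))) = F, so the formula = T.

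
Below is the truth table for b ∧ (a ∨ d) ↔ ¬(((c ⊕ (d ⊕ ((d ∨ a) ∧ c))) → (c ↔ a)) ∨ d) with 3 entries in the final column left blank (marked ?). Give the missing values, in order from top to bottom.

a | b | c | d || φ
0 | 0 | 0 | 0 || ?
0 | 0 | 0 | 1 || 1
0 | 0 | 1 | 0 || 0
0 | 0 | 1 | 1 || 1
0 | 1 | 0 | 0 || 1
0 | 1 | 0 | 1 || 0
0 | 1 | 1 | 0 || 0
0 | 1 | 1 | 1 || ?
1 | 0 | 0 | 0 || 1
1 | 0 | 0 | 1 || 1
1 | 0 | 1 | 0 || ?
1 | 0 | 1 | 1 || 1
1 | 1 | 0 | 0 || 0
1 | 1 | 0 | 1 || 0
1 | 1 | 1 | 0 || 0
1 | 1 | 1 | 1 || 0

Row a=0, b=0, c=0, d=0: (b ∧ (a ∨ d)) = 0, ¬(((c ⊕ (d ⊕ ((d ∨ a) ∧ c))) → (c ↔ a)) ∨ d) = 0, so the formula = 1.
Row a=0, b=1, c=1, d=1: (b ∧ (a ∨ d)) = 1, ¬(((c ⊕ (d ⊕ ((d ∨ a) ∧ c))) → (c ↔ a)) ∨ d) = 0, so the formula = 0.
Row a=1, b=0, c=1, d=0: (b ∧ (a ∨ d)) = 0, ¬(((c ⊕ (d ⊕ ((d ∨ a) ∧ c))) → (c ↔ a)) ∨ d) = 0, so the formula = 1.

1, 0, 1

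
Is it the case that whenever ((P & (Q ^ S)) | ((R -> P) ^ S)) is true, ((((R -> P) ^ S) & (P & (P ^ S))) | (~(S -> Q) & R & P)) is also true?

P | Q | R | S || φ | ψ
T | T | T | T || F | F
T | T | T | F || T | T
T | T | F | T || F | F
T | T | F | F || T | T
T | F | T | T || T | T
T | F | T | F || T | T
T | F | F | T || T | F
T | F | F | F || T | T
F | T | T | T || T | F
F | T | T | F || F | F
F | T | F | T || F | F
F | T | F | F || T | F
F | F | T | T || T | F
F | F | T | F || F | F
F | F | F | T || F | F
F | F | F | F || T | F
At P=T, Q=F, R=F, S=T we have φ true but ψ false, so φ does not entail ψ.

no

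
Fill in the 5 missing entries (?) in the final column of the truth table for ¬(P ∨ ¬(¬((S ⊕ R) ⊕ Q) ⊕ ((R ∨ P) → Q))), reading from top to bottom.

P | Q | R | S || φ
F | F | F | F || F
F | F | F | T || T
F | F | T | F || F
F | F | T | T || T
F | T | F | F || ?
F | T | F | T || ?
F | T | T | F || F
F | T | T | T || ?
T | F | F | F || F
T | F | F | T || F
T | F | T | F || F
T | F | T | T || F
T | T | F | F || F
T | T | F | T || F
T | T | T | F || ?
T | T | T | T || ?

Row P=F, Q=T, R=F, S=F: ¬(¬((S ⊕ R) ⊕ Q) ⊕ ((R ∨ P) → Q)) = F, (P ∨ ¬(¬((S ⊕ R) ⊕ Q) ⊕ ((R ∨ P) → Q))) = F, so the formula = T.
Row P=F, Q=T, R=F, S=T: ¬(¬((S ⊕ R) ⊕ Q) ⊕ ((R ∨ P) → Q)) = T, (P ∨ ¬(¬((S ⊕ R) ⊕ Q) ⊕ ((R ∨ P) → Q))) = T, so the formula = F.
Row P=F, Q=T, R=T, S=T: ¬(¬((S ⊕ R) ⊕ Q) ⊕ ((R ∨ P) → Q)) = F, (P ∨ ¬(¬((S ⊕ R) ⊕ Q) ⊕ ((R ∨ P) → Q))) = F, so the formula = T.
Row P=T, Q=T, R=T, S=F: ¬(¬((S ⊕ R) ⊕ Q) ⊕ ((R ∨ P) → Q)) = T, (P ∨ ¬(¬((S ⊕ R) ⊕ Q) ⊕ ((R ∨ P) → Q))) = T, so the formula = F.
Row P=T, Q=T, R=T, S=T: ¬(¬((S ⊕ R) ⊕ Q) ⊕ ((R ∨ P) → Q)) = F, (P ∨ ¬(¬((S ⊕ R) ⊕ Q) ⊕ ((R ∨ P) → Q))) = T, so the formula = F.

T, F, T, F, F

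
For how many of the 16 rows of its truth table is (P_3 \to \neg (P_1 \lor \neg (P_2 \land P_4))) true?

9

P_1 | P_2 | P_3 | P_4 | (P_2 \land P_4) | \neg (P_2 \land P_4) | φ
--- | --- | --- | --- | --------------- | -------------------- | -
 T  |  T  |  T  |  T  |        T        |          F           | F
 T  |  T  |  T  |  F  |        F        |          T           | F
 T  |  T  |  F  |  T  |        T        |          F           | T
 T  |  T  |  F  |  F  |        F        |          T           | T
 T  |  F  |  T  |  T  |        F        |          T           | F
 T  |  F  |  T  |  F  |        F        |          T           | F
 T  |  F  |  F  |  T  |        F        |          T           | T
 T  |  F  |  F  |  F  |        F        |          T           | T
 F  |  T  |  T  |  T  |        T        |          F           | T
 F  |  T  |  T  |  F  |        F        |          T           | F
 F  |  T  |  F  |  T  |        T        |          F           | T
 F  |  T  |  F  |  F  |        F        |          T           | T
 F  |  F  |  T  |  T  |        F        |          T           | F
 F  |  F  |  T  |  F  |        F        |          T           | F
 F  |  F  |  F  |  T  |        F        |          T           | T
 F  |  F  |  F  |  F  |        F        |          T           | T
The formula is true on 9 of the 16 rows.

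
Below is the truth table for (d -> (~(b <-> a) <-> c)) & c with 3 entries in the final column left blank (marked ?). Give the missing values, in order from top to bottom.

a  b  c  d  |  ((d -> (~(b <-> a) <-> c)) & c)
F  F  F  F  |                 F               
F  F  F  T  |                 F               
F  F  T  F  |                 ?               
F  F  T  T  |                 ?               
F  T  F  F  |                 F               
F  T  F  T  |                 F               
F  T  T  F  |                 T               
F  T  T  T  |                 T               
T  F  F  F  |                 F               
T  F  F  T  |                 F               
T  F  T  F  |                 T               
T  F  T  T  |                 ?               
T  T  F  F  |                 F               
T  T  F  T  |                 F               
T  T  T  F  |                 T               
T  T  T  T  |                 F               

Row a=F, b=F, c=T, d=F: (d -> (~(b <-> a) <-> c)) = T, so ((d -> (~(b <-> a) <-> c)) & c) = T.
Row a=F, b=F, c=T, d=T: (d -> (~(b <-> a) <-> c)) = F, so ((d -> (~(b <-> a) <-> c)) & c) = F.
Row a=T, b=F, c=T, d=T: (d -> (~(b <-> a) <-> c)) = T, so ((d -> (~(b <-> a) <-> c)) & c) = T.

T, F, T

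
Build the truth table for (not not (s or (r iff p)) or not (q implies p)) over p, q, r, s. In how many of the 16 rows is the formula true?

  p   |   q   |   r   |   s   ||   φ  
 True |  True |  True |  True ||  True
 True |  True |  True | False ||  True
 True |  True | False |  True ||  True
 True |  True | False | False || False
 True | False |  True |  True ||  True
 True | False |  True | False ||  True
 True | False | False |  True ||  True
 True | False | False | False || False
False |  True |  True |  True ||  True
False |  True |  True | False ||  True
False |  True | False |  True ||  True
False |  True | False | False ||  True
False | False |  True |  True ||  True
False | False |  True | False || False
False | False | False |  True ||  True
False | False | False | False ||  True
The formula is true on 13 of the 16 rows.

13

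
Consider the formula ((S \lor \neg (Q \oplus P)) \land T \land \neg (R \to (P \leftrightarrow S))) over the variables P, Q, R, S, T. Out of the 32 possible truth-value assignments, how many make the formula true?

3

P  Q  R  S  T  |  φ
1  1  1  1  1  |  0
1  1  1  1  0  |  0
1  1  1  0  1  |  1
1  1  1  0  0  |  0
1  1  0  1  1  |  0
1  1  0  1  0  |  0
1  1  0  0  1  |  0
1  1  0  0  0  |  0
1  0  1  1  1  |  0
1  0  1  1  0  |  0
1  0  1  0  1  |  0
1  0  1  0  0  |  0
1  0  0  1  1  |  0
1  0  0  1  0  |  0
1  0  0  0  1  |  0
1  0  0  0  0  |  0
0  1  1  1  1  |  1
0  1  1  1  0  |  0
0  1  1  0  1  |  0
0  1  1  0  0  |  0
0  1  0  1  1  |  0
0  1  0  1  0  |  0
0  1  0  0  1  |  0
0  1  0  0  0  |  0
0  0  1  1  1  |  1
0  0  1  1  0  |  0
0  0  1  0  1  |  0
0  0  1  0  0  |  0
0  0  0  1  1  |  0
0  0  0  1  0  |  0
0  0  0  0  1  |  0
0  0  0  0  0  |  0
The formula is true on 3 of the 32 rows.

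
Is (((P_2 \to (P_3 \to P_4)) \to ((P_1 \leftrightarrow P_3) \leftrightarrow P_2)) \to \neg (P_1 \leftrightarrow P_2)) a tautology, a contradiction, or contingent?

contingent

P_1 | P_2 | P_3 | P_4 || (P_3 \to P_4) | (P_2 \to (P_3 \to P_4)) | (P_1 \leftrightarrow P_3) | (P_1 \leftrightarrow P_2) | φ
 1  |  1  |  1  |  1  ||       1       |            1            |             1             |             1             | 0
 1  |  1  |  1  |  0  ||       0       |            0            |             1             |             1             | 0
 1  |  1  |  0  |  1  ||       1       |            1            |             0             |             1             | 1
 1  |  1  |  0  |  0  ||       1       |            1            |             0             |             1             | 1
 1  |  0  |  1  |  1  ||       1       |            1            |             1             |             0             | 1
 1  |  0  |  1  |  0  ||       0       |            1            |             1             |             0             | 1
 1  |  0  |  0  |  1  ||       1       |            1            |             0             |             0             | 1
 1  |  0  |  0  |  0  ||       1       |            1            |             0             |             0             | 1
 0  |  1  |  1  |  1  ||       1       |            1            |             0             |             0             | 1
 0  |  1  |  1  |  0  ||       0       |            0            |             0             |             0             | 1
 0  |  1  |  0  |  1  ||       1       |            1            |             1             |             0             | 1
 0  |  1  |  0  |  0  ||       1       |            1            |             1             |             0             | 1
 0  |  0  |  1  |  1  ||       1       |            1            |             0             |             1             | 0
 0  |  0  |  1  |  0  ||       0       |            1            |             0             |             1             | 0
 0  |  0  |  0  |  1  ||       1       |            1            |             1             |             1             | 1
 0  |  0  |  0  |  0  ||       1       |            1            |             1             |             1             | 1
12 of 16 rows are 1, so the formula is contingent.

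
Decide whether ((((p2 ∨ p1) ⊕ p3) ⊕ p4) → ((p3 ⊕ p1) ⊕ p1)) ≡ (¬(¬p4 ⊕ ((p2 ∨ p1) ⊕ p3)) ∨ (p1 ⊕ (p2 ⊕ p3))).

not equivalent

p1 | p2 | p3 | p4 || φ | ψ
T  | T  | T  | T  || T | T
T  | T  | T  | F  || T | T
T  | T  | F  | T  || T | F
T  | T  | F  | F  || F | T
T  | F  | T  | T  || T | T
T  | F  | T  | F  || T | F
T  | F  | F  | T  || T | T
T  | F  | F  | F  || F | T
F  | T  | T  | T  || T | T
F  | T  | T  | F  || T | F
F  | T  | F  | T  || T | T
F  | T  | F  | F  || F | T
F  | F  | T  | T  || T | T
F  | F  | T  | F  || T | T
F  | F  | F  | T  || F | T
F  | F  | F  | F  || T | F
The columns differ at p1=T, p2=T, p3=F, p4=T (φ=T, ψ=F), so they are not equivalent.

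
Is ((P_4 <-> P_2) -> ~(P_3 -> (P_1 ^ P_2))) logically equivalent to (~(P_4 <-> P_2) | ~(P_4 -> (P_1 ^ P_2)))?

not equivalent

P_1  P_2  P_3  P_4  |  φ  ψ
 1    1    1    1   |  1  1
 1    1    1    0   |  1  1
 1    1    0    1   |  0  1
 1    1    0    0   |  1  1
 1    0    1    1   |  1  1
 1    0    1    0   |  0  0
 1    0    0    1   |  1  1
 1    0    0    0   |  0  0
 0    1    1    1   |  0  0
 0    1    1    0   |  1  1
 0    1    0    1   |  0  0
 0    1    0    0   |  1  1
 0    0    1    1   |  1  1
 0    0    1    0   |  1  0
 0    0    0    1   |  1  1
 0    0    0    0   |  0  0
The columns differ at P_1=1, P_2=1, P_3=0, P_4=1 (φ=0, ψ=1), so they are not equivalent.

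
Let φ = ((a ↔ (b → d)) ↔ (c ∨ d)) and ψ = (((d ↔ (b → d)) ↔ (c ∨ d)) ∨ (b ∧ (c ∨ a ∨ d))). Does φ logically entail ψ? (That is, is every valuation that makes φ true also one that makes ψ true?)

a | b | c | d | φ | ψ
- | - | - | - | - | -
F | F | F | F | T | T
F | F | F | T | F | T
F | F | T | F | F | F
F | F | T | T | F | T
F | T | F | F | F | F
F | T | F | T | F | T
F | T | T | F | T | T
F | T | T | T | F | T
T | F | F | F | F | T
T | F | F | T | T | T
T | F | T | F | T | F
T | F | T | T | T | T
T | T | F | F | T | T
T | T | F | T | T | T
T | T | T | F | F | T
T | T | T | T | T | T
At a=T, b=F, c=T, d=F we have φ true but ψ false, so φ does not entail ψ.

no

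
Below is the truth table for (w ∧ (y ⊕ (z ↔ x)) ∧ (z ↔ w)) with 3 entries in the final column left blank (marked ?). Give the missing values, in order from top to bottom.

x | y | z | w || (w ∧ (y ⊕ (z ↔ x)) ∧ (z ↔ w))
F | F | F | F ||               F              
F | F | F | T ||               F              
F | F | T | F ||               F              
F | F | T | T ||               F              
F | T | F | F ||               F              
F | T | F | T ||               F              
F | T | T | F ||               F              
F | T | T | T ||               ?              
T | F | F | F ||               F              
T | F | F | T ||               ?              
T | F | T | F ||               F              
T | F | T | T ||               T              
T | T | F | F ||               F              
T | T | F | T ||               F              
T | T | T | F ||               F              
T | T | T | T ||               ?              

Row x=F, y=T, z=T, w=T: (y ⊕ (z ↔ x)) = T, (z ↔ w) = T, so (w ∧ (y ⊕ (z ↔ x)) ∧ (z ↔ w)) = T.
Row x=T, y=F, z=F, w=T: (y ⊕ (z ↔ x)) = F, (z ↔ w) = F, so (w ∧ (y ⊕ (z ↔ x)) ∧ (z ↔ w)) = F.
Row x=T, y=T, z=T, w=T: (y ⊕ (z ↔ x)) = F, (z ↔ w) = T, so (w ∧ (y ⊕ (z ↔ x)) ∧ (z ↔ w)) = F.

T, F, F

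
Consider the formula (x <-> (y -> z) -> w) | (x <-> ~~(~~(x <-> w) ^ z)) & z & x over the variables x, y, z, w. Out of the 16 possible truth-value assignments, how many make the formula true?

10

x  y  z  w  |  φ
F  F  F  F  |  T
F  F  F  T  |  F
F  F  T  F  |  T
F  F  T  T  |  F
F  T  F  F  |  F
F  T  F  T  |  F
F  T  T  F  |  T
F  T  T  T  |  F
T  F  F  F  |  F
T  F  F  T  |  T
T  F  T  F  |  T
T  F  T  T  |  T
T  T  F  F  |  T
T  T  F  T  |  T
T  T  T  F  |  T
T  T  T  T  |  T
The formula is true on 10 of the 16 rows.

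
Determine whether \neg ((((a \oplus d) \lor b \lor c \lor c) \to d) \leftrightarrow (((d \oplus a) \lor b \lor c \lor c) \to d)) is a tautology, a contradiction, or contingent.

contradiction

a  b  c  d  |  φ
0  0  0  0  |  0
0  0  0  1  |  0
0  0  1  0  |  0
0  0  1  1  |  0
0  1  0  0  |  0
0  1  0  1  |  0
0  1  1  0  |  0
0  1  1  1  |  0
1  0  0  0  |  0
1  0  0  1  |  0
1  0  1  0  |  0
1  0  1  1  |  0
1  1  0  0  |  0
1  1  0  1  |  0
1  1  1  0  |  0
1  1  1  1  |  0
Every row is 0, so the formula is a contradiction.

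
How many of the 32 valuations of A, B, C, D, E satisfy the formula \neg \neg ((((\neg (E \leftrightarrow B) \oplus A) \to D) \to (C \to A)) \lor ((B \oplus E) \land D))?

A | B | C | D | E | φ
- | - | - | - | - | -
1 | 1 | 1 | 1 | 1 | 1
1 | 1 | 1 | 1 | 0 | 1
1 | 1 | 1 | 0 | 1 | 1
1 | 1 | 1 | 0 | 0 | 1
1 | 1 | 0 | 1 | 1 | 1
1 | 1 | 0 | 1 | 0 | 1
1 | 1 | 0 | 0 | 1 | 1
1 | 1 | 0 | 0 | 0 | 1
1 | 0 | 1 | 1 | 1 | 1
1 | 0 | 1 | 1 | 0 | 1
1 | 0 | 1 | 0 | 1 | 1
1 | 0 | 1 | 0 | 0 | 1
1 | 0 | 0 | 1 | 1 | 1
1 | 0 | 0 | 1 | 0 | 1
1 | 0 | 0 | 0 | 1 | 1
1 | 0 | 0 | 0 | 0 | 1
0 | 1 | 1 | 1 | 1 | 0
0 | 1 | 1 | 1 | 0 | 1
0 | 1 | 1 | 0 | 1 | 0
0 | 1 | 1 | 0 | 0 | 1
0 | 1 | 0 | 1 | 1 | 1
0 | 1 | 0 | 1 | 0 | 1
0 | 1 | 0 | 0 | 1 | 1
0 | 1 | 0 | 0 | 0 | 1
0 | 0 | 1 | 1 | 1 | 1
0 | 0 | 1 | 1 | 0 | 0
0 | 0 | 1 | 0 | 1 | 1
0 | 0 | 1 | 0 | 0 | 0
0 | 0 | 0 | 1 | 1 | 1
0 | 0 | 0 | 1 | 0 | 1
0 | 0 | 0 | 0 | 1 | 1
0 | 0 | 0 | 0 | 0 | 1
The formula is true on 28 of the 32 rows.

28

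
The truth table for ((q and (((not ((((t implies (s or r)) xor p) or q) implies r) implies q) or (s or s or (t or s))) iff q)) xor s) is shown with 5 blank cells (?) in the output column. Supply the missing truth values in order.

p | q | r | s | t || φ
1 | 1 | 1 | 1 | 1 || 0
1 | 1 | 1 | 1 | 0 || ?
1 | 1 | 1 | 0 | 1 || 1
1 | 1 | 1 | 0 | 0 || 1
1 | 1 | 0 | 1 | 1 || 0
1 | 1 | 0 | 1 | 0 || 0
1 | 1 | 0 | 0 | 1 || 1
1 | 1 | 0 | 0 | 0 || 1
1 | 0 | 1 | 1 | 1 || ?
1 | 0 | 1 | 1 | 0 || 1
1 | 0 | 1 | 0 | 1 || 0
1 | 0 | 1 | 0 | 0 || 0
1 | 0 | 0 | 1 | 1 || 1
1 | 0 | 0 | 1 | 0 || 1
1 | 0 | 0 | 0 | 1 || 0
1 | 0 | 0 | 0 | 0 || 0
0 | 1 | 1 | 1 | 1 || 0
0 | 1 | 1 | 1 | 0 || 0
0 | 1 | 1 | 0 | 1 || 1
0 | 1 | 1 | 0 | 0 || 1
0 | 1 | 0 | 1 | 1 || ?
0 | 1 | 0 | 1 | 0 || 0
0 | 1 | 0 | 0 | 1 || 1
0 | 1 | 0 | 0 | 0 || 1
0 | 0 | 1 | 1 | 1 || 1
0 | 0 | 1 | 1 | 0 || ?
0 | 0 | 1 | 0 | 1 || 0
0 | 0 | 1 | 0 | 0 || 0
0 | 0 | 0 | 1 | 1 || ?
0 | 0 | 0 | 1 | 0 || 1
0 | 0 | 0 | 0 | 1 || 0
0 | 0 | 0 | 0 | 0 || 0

0, 1, 0, 1, 1

Row p=1, q=1, r=1, s=1, t=0: (q and (((not ((((t implies (s or r)) xor p) or q) implies r) implies q) or (s or s or (t or s))) iff q)) = 1, so the formula = 0.
Row p=1, q=0, r=1, s=1, t=1: (q and (((not ((((t implies (s or r)) xor p) or q) implies r) implies q) or (s or s or (t or s))) iff q)) = 0, so the formula = 1.
Row p=0, q=1, r=0, s=1, t=1: (q and (((not ((((t implies (s or r)) xor p) or q) implies r) implies q) or (s or s or (t or s))) iff q)) = 1, so the formula = 0.
Row p=0, q=0, r=1, s=1, t=0: (q and (((not ((((t implies (s or r)) xor p) or q) implies r) implies q) or (s or s or (t or s))) iff q)) = 0, so the formula = 1.
Row p=0, q=0, r=0, s=1, t=1: (q and (((not ((((t implies (s or r)) xor p) or q) implies r) implies q) or (s or s or (t or s))) iff q)) = 0, so the formula = 1.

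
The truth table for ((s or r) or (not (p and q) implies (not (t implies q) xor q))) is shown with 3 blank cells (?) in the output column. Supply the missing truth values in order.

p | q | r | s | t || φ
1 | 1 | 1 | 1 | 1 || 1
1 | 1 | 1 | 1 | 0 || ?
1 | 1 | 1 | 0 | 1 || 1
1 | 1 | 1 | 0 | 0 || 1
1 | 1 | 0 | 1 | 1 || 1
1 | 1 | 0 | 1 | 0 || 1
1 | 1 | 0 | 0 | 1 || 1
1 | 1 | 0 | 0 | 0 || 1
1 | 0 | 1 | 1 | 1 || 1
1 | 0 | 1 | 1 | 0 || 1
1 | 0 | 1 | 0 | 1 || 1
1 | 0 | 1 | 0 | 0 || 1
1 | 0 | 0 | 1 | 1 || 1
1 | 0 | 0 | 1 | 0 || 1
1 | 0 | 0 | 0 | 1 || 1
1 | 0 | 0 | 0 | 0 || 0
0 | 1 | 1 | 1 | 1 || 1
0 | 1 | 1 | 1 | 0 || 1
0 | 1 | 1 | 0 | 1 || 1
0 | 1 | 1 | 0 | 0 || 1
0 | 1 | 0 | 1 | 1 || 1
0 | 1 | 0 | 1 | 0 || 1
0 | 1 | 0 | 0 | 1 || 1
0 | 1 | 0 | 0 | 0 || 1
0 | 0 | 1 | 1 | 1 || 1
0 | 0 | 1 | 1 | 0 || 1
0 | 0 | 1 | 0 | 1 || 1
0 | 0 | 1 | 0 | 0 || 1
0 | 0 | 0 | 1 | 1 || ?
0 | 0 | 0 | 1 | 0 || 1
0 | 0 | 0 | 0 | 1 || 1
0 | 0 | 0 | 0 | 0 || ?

Row p=1, q=1, r=1, s=1, t=0: (s or r) = 1, (not (p and q) implies (not (t implies q) xor q)) = 1, so the formula = 1.
Row p=0, q=0, r=0, s=1, t=1: (s or r) = 1, (not (p and q) implies (not (t implies q) xor q)) = 1, so the formula = 1.
Row p=0, q=0, r=0, s=0, t=0: (s or r) = 0, (not (p and q) implies (not (t implies q) xor q)) = 0, so the formula = 0.

1, 1, 0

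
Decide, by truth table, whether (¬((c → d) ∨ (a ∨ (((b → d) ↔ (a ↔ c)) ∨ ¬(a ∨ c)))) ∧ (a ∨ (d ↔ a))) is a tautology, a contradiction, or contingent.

contingent

  a   |   b   |   c   |   d   ||   φ  
False | False | False | False || False
False | False | False |  True || False
False | False |  True | False ||  True
False | False |  True |  True || False
False |  True | False | False || False
False |  True | False |  True || False
False |  True |  True | False || False
False |  True |  True |  True || False
 True | False | False | False || False
 True | False | False |  True || False
 True | False |  True | False || False
 True | False |  True |  True || False
 True |  True | False | False || False
 True |  True | False |  True || False
 True |  True |  True | False || False
 True |  True |  True |  True || False
1 of 16 rows are True, so the formula is contingent.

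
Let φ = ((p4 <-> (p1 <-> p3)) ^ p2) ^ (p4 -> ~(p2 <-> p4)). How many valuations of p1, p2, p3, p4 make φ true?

8

p1 | p2 | p3 | p4 || φ
T  | T  | T  | T  || F
T  | T  | T  | F  || F
T  | T  | F  | T  || T
T  | T  | F  | F  || T
T  | F  | T  | T  || F
T  | F  | T  | F  || T
T  | F  | F  | T  || T
T  | F  | F  | F  || F
F  | T  | T  | T  || T
F  | T  | T  | F  || T
F  | T  | F  | T  || F
F  | T  | F  | F  || F
F  | F  | T  | T  || T
F  | F  | T  | F  || F
F  | F  | F  | T  || F
F  | F  | F  | F  || T
The formula is true on 8 of the 16 rows.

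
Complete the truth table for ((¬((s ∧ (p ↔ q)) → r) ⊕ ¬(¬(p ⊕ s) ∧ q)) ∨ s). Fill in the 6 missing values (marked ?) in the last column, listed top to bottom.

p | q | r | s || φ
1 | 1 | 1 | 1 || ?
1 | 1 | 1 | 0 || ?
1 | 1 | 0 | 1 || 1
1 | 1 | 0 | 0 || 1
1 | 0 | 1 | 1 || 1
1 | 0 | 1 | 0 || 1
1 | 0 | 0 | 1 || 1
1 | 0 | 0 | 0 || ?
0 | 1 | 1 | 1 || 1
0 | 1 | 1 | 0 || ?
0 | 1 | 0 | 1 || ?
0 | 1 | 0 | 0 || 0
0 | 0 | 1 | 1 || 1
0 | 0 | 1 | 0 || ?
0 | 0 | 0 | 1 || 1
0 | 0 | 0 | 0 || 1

Row p=1, q=1, r=1, s=1: (¬((s ∧ (p ↔ q)) → r) ⊕ ¬(¬(p ⊕ s) ∧ q)) = 0, so the formula = 1.
Row p=1, q=1, r=1, s=0: (¬((s ∧ (p ↔ q)) → r) ⊕ ¬(¬(p ⊕ s) ∧ q)) = 1, so the formula = 1.
Row p=1, q=0, r=0, s=0: (¬((s ∧ (p ↔ q)) → r) ⊕ ¬(¬(p ⊕ s) ∧ q)) = 1, so the formula = 1.
Row p=0, q=1, r=1, s=0: (¬((s ∧ (p ↔ q)) → r) ⊕ ¬(¬(p ⊕ s) ∧ q)) = 0, so the formula = 0.
Row p=0, q=1, r=0, s=1: (¬((s ∧ (p ↔ q)) → r) ⊕ ¬(¬(p ⊕ s) ∧ q)) = 1, so the formula = 1.
Row p=0, q=0, r=1, s=0: (¬((s ∧ (p ↔ q)) → r) ⊕ ¬(¬(p ⊕ s) ∧ q)) = 1, so the formula = 1.

1, 1, 1, 0, 1, 1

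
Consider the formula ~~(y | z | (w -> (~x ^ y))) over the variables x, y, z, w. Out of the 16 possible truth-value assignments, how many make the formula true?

x  y  z  w     ~~(y | z | (w -> (~x ^ y)))
T  T  T  T                  T             
T  T  T  F                  T             
T  T  F  T                  T             
T  T  F  F                  T             
T  F  T  T                  T             
T  F  T  F                  T             
T  F  F  T                  F             
T  F  F  F                  T             
F  T  T  T                  T             
F  T  T  F                  T             
F  T  F  T                  T             
F  T  F  F                  T             
F  F  T  T                  T             
F  F  T  F                  T             
F  F  F  T                  T             
F  F  F  F                  T             
The formula is true on 15 of the 16 rows.

15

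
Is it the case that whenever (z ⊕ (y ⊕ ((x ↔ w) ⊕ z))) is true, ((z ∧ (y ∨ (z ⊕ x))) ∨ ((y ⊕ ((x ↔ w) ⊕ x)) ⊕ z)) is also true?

no

x | y | z | w || φ | ψ
F | F | F | F || T | T
F | F | F | T || F | F
F | F | T | F || T | T
F | F | T | T || F | T
F | T | F | F || F | F
F | T | F | T || T | T
F | T | T | F || F | T
F | T | T | T || T | T
T | F | F | F || F | T
T | F | F | T || T | F
T | F | T | F || F | F
T | F | T | T || T | T
T | T | F | F || T | F
T | T | F | T || F | T
T | T | T | F || T | T
T | T | T | T || F | T
At x=T, y=F, z=F, w=T we have φ true but ψ false, so φ does not entail ψ.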